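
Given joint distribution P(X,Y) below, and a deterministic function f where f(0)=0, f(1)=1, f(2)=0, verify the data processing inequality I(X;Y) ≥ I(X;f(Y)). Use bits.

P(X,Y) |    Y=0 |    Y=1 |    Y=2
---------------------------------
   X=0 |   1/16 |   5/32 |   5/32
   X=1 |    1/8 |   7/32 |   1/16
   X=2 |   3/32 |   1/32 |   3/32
I(X;Y) = 0.1172, I(X;f(Y)) = 0.0731, inequality holds: 0.1172 ≥ 0.0731

Data Processing Inequality: For any Markov chain X → Y → Z, we have I(X;Y) ≥ I(X;Z).

Here Z = f(Y) is a deterministic function of Y, forming X → Y → Z.

Original I(X;Y) = 0.1172 bits

After applying f:
P(X,Z) where Z=f(Y):
- P(X,Z=0) = P(X,Y=0) + P(X,Y=2)
- P(X,Z=1) = P(X,Y=1)

I(X;Z) = I(X;f(Y)) = 0.0731 bits

Verification: 0.1172 ≥ 0.0731 ✓

Information cannot be created by processing; the function f can only lose information about X.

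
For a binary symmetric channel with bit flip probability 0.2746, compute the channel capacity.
0.1520 bits

For a binary symmetric channel (BSC) with error probability p:
Capacity C = 1 - H(p) bits per symbol

where H(p) = -p log₂(p) - (1-p) log₂(1-p) is the binary entropy function.

H(0.2746) = 0.8480 bits
C = 1 - 0.8480 = 0.1520 bits per symbol

This means we can reliably transmit up to 0.1520 bits of information per channel use.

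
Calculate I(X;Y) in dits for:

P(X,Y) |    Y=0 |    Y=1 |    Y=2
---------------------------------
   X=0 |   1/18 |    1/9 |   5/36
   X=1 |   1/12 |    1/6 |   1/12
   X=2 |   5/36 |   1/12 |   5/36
0.0177 dits

Mutual information: I(X;Y) = H(X) + H(Y) - H(X,Y)

Marginals:
P(X) = (11/36, 1/3, 13/36), H(X) = 0.4761 dits
P(Y) = (5/18, 13/36, 13/36), H(Y) = 0.4740 dits

Joint entropy: H(X,Y) = 0.9325 dits

I(X;Y) = 0.4761 + 0.4740 - 0.9325 = 0.0177 dits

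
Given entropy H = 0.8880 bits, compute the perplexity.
1.8506

Perplexity is 2^H (or exp(H) for natural log).

H = 0.8880 bits
Perplexity = 2^0.8880 = 1.8506

Interpretation: The model's uncertainty is equivalent to choosing uniformly among 1.9 options.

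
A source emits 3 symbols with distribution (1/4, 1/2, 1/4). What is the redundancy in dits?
0.0256 dits

Redundancy measures how far a source is from maximum entropy:
R = H_max - H(X)

Maximum entropy for 3 symbols: H_max = log_10(3) = 0.4771 dits
Actual entropy: H(X) = 0.4515 dits
Redundancy: R = 0.4771 - 0.4515 = 0.0256 dits

This redundancy represents potential for compression: the source could be compressed by 0.0256 dits per symbol.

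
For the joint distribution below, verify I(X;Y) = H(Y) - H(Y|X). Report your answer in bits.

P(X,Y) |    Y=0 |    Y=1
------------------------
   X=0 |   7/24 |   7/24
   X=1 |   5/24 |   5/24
I(X;Y) = 0.0000 bits

Mutual information has multiple equivalent forms:
- I(X;Y) = H(X) - H(X|Y)
- I(X;Y) = H(Y) - H(Y|X)
- I(X;Y) = H(X) + H(Y) - H(X,Y)

Computing all quantities:
H(X) = 0.9799, H(Y) = 1.0000, H(X,Y) = 1.9799
H(X|Y) = 0.9799, H(Y|X) = 1.0000

Verification:
H(X) - H(X|Y) = 0.9799 - 0.9799 = 0.0000
H(Y) - H(Y|X) = 1.0000 - 1.0000 = 0.0000
H(X) + H(Y) - H(X,Y) = 0.9799 + 1.0000 - 1.9799 = 0.0000

All forms give I(X;Y) = 0.0000 bits. ✓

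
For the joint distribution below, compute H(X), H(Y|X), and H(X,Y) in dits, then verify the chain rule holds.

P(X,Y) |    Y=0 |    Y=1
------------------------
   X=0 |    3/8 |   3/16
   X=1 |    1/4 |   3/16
H(X,Y) = 0.5829, H(X) = 0.2976, H(Y|X) = 0.2852 (all in dits)

Chain rule: H(X,Y) = H(X) + H(Y|X)

Left side — joint entropy directly:
H(X,Y) = -Σ p(x,y) log p(x,y) = 0.5829 dits

Right side — compute H(Y|X) from the conditional distributions:
P(X) = (9/16, 7/16), so H(X) = 0.2976 dits
H(Y|X) = Σ_x P(X=x) · H(Y|X=x):
  P(Y|X=0) = (2/3, 1/3), H(Y|X=0) = 0.2764, weight P(X=0) = 9/16
  P(Y|X=1) = (4/7, 3/7), H(Y|X=1) = 0.2966, weight P(X=1) = 7/16
H(Y|X) = 0.2852 dits

H(X) + H(Y|X) = 0.2976 + 0.2852 = 0.5829 dits

Both sides equal 0.5829 dits. ✓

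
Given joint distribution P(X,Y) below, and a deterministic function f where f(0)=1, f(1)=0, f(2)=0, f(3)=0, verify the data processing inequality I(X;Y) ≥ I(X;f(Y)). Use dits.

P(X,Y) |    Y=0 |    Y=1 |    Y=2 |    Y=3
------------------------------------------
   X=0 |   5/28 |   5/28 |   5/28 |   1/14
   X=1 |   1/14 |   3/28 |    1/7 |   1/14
I(X;Y) = 0.0050, I(X;f(Y)) = 0.0036, inequality holds: 0.0050 ≥ 0.0036

Data Processing Inequality: For any Markov chain X → Y → Z, we have I(X;Y) ≥ I(X;Z).

Here Z = f(Y) is a deterministic function of Y, forming X → Y → Z.

Original I(X;Y) = 0.0050 dits

After applying f:
P(X,Z) where Z=f(Y):
- P(X,Z=0) = P(X,Y=1) + P(X,Y=2) + P(X,Y=3)
- P(X,Z=1) = P(X,Y=0)

I(X;Z) = I(X;f(Y)) = 0.0036 dits

Verification: 0.0050 ≥ 0.0036 ✓

Information cannot be created by processing; the function f can only lose information about X.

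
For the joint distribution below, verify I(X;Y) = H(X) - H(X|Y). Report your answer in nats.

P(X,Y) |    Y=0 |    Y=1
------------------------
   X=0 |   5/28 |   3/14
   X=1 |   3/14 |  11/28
I(X;Y) = 0.0051 nats

Mutual information has multiple equivalent forms:
- I(X;Y) = H(X) - H(X|Y)
- I(X;Y) = H(Y) - H(Y|X)
- I(X;Y) = H(X) + H(Y) - H(X,Y)

Computing all quantities:
H(X) = 0.6700, H(Y) = 0.6700, H(X,Y) = 1.3349
H(X|Y) = 0.6649, H(Y|X) = 0.6649

Verification:
H(X) - H(X|Y) = 0.6700 - 0.6649 = 0.0051
H(Y) - H(Y|X) = 0.6700 - 0.6649 = 0.0051
H(X) + H(Y) - H(X,Y) = 0.6700 + 0.6700 - 1.3349 = 0.0051

All forms give I(X;Y) = 0.0051 nats. ✓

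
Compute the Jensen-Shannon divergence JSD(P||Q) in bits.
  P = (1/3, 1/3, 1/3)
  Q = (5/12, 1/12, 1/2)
0.0734 bits

Jensen-Shannon divergence is:
JSD(P||Q) = 0.5 × D_KL(P||M) + 0.5 × D_KL(Q||M)
where M = 0.5 × (P + Q) is the mixture distribution.

M = 0.5 × (1/3, 1/3, 1/3) + 0.5 × (5/12, 1/12, 1/2) = (3/8, 5/24, 5/12)

D_KL(P||M) = 0.0621 bits
D_KL(Q||M) = 0.0847 bits

JSD(P||Q) = 0.5 × 0.0621 + 0.5 × 0.0847 = 0.0734 bits

Unlike KL divergence, JSD is symmetric and bounded: 0 ≤ JSD ≤ log(2).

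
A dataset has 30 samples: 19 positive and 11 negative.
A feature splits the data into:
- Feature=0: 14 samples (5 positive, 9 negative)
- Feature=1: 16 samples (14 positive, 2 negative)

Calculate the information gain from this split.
0.2194 bits

Information Gain = H(Y) - H(Y|Feature)

Before split:
P(positive) = 19/30 = 0.6333
H(Y) = 0.9481 bits

After split:
Feature=0: H = 0.9403 bits (weight = 14/30)
Feature=1: H = 0.5436 bits (weight = 16/30)
H(Y|Feature) = (14/30)×0.9403 + (16/30)×0.5436 = 0.7287 bits

Information Gain = 0.9481 - 0.7287 = 0.2194 bits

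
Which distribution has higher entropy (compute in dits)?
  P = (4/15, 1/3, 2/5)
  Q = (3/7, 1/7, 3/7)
P

Computing entropies in dits:
H(P) = 0.4713
H(Q) = 0.4361

Distribution P has higher entropy.

Intuition: The distribution closer to uniform (more spread out) has higher entropy.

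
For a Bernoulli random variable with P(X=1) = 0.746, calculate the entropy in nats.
0.5667 nats

The binary entropy function is:
H(p) = -p log(p) - (1-p) log(1-p)

H(0.746) = -0.746 × log_e(0.746) - 0.254 × log_e(0.254)
H(0.746) = 0.5667 nats

Note: Binary entropy is maximized at p=0.5 (H=1 bit) and minimized at p=0 or p=1 (H=0).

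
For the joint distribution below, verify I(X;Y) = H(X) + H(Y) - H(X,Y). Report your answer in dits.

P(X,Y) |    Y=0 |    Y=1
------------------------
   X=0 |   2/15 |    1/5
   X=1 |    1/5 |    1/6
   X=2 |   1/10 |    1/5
I(X;Y) = 0.0071 dits

Mutual information has multiple equivalent forms:
- I(X;Y) = H(X) - H(X|Y)
- I(X;Y) = H(Y) - H(Y|X)
- I(X;Y) = H(X) + H(Y) - H(X,Y)

Computing all quantities:
H(X) = 0.4757, H(Y) = 0.2972, H(X,Y) = 0.7657
H(X|Y) = 0.4686, H(Y|X) = 0.2901

Verification:
H(X) - H(X|Y) = 0.4757 - 0.4686 = 0.0071
H(Y) - H(Y|X) = 0.2972 - 0.2901 = 0.0071
H(X) + H(Y) - H(X,Y) = 0.4757 + 0.2972 - 0.7657 = 0.0071

All forms give I(X;Y) = 0.0071 dits. ✓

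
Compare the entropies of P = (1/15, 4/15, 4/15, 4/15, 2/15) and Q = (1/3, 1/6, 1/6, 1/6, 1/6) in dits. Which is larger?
Q

Computing entropies in dits:
H(P) = 0.6543
H(Q) = 0.6778

Distribution Q has higher entropy.

Intuition: The distribution closer to uniform (more spread out) has higher entropy.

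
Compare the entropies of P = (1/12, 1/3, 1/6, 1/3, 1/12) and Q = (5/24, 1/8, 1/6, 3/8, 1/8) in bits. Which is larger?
Q

Computing entropies in bits:
H(P) = 2.0850
H(Q) = 2.1829

Distribution Q has higher entropy.

Intuition: The distribution closer to uniform (more spread out) has higher entropy.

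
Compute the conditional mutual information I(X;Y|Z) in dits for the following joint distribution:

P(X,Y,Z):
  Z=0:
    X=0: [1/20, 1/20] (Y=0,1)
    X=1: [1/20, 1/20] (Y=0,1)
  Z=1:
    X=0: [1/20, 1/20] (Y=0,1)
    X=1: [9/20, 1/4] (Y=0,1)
0.0016 dits

Conditional mutual information: I(X;Y|Z) = H(X|Z) + H(Y|Z) - H(X,Y|Z)

H(Z) = 0.2173
H(X,Z) = 0.4084 → H(X|Z) = 0.1911
H(Y,Z) = 0.5074 → H(Y|Z) = 0.2901
H(X,Y,Z) = 0.6969 → H(X,Y|Z) = 0.4796

I(X;Y|Z) = 0.1911 + 0.2901 - 0.4796 = 0.0016 dits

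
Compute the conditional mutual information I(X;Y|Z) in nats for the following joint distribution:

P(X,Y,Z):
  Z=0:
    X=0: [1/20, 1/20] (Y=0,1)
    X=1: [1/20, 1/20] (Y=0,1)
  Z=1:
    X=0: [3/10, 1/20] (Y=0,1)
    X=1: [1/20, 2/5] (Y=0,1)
0.2477 nats

Conditional mutual information: I(X;Y|Z) = H(X|Z) + H(Y|Z) - H(X,Y|Z)

H(Z) = 0.5004
H(X,Z) = 1.1873 → H(X|Z) = 0.6869
H(Y,Z) = 1.1873 → H(Y|Z) = 0.6869
H(X,Y,Z) = 1.6264 → H(X,Y|Z) = 1.1260

I(X;Y|Z) = 0.6869 + 0.6869 - 1.1260 = 0.2477 nats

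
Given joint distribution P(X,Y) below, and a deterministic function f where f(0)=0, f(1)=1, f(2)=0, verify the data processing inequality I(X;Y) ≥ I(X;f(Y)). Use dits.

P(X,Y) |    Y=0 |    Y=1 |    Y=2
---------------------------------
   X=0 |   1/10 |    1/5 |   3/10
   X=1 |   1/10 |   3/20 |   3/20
I(X;Y) = 0.0039, I(X;f(Y)) = 0.0004, inequality holds: 0.0039 ≥ 0.0004

Data Processing Inequality: For any Markov chain X → Y → Z, we have I(X;Y) ≥ I(X;Z).

Here Z = f(Y) is a deterministic function of Y, forming X → Y → Z.

Original I(X;Y) = 0.0039 dits

After applying f:
P(X,Z) where Z=f(Y):
- P(X,Z=0) = P(X,Y=0) + P(X,Y=2)
- P(X,Z=1) = P(X,Y=1)

I(X;Z) = I(X;f(Y)) = 0.0004 dits

Verification: 0.0039 ≥ 0.0004 ✓

Information cannot be created by processing; the function f can only lose information about X.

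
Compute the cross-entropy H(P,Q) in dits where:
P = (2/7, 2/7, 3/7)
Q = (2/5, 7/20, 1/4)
0.5020 dits

Cross-entropy: H(P,Q) = -Σ p(x) log q(x)

Alternatively: H(P,Q) = H(P) + D_KL(P||Q)
H(P) = 0.4686 dits
D_KL(P||Q) = 0.0334 dits

H(P,Q) = 0.4686 + 0.0334 = 0.5020 dits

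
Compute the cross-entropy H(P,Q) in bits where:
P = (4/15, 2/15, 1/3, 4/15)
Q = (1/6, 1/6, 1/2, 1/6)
2.0566 bits

Cross-entropy: H(P,Q) = -Σ p(x) log q(x)

Alternatively: H(P,Q) = H(P) + D_KL(P||Q)
H(P) = 1.9329 bits
D_KL(P||Q) = 0.1237 bits

H(P,Q) = 1.9329 + 0.1237 = 2.0566 bits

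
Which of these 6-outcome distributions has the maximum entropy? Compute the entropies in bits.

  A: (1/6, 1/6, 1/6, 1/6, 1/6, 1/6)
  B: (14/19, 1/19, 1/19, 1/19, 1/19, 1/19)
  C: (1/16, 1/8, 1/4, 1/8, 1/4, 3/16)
A

For a discrete distribution over n outcomes, entropy is maximized by the uniform distribution.

Computing entropies:
H(A) = 2.5850 bits
H(B) = 1.4425 bits
H(C) = 2.4528 bits

The uniform distribution (where all probabilities equal 1/6) achieves the maximum entropy of log_2(6) = 2.5850 bits.

Distribution A has the highest entropy.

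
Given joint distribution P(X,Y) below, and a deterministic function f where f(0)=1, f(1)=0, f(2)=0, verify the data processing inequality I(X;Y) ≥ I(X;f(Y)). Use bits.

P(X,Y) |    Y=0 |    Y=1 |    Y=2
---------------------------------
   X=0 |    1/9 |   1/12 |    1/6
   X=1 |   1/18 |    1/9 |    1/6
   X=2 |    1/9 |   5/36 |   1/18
I(X;Y) = 0.0772, I(X;f(Y)) = 0.0252, inequality holds: 0.0772 ≥ 0.0252

Data Processing Inequality: For any Markov chain X → Y → Z, we have I(X;Y) ≥ I(X;Z).

Here Z = f(Y) is a deterministic function of Y, forming X → Y → Z.

Original I(X;Y) = 0.0772 bits

After applying f:
P(X,Z) where Z=f(Y):
- P(X,Z=0) = P(X,Y=1) + P(X,Y=2)
- P(X,Z=1) = P(X,Y=0)

I(X;Z) = I(X;f(Y)) = 0.0252 bits

Verification: 0.0772 ≥ 0.0252 ✓

Information cannot be created by processing; the function f can only lose information about X.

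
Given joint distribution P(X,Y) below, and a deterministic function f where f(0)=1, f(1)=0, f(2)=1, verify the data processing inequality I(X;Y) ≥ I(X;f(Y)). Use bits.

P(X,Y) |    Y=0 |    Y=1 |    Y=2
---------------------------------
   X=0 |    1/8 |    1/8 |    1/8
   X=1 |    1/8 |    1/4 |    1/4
I(X;Y) = 0.0157, I(X;f(Y)) = 0.0032, inequality holds: 0.0157 ≥ 0.0032

Data Processing Inequality: For any Markov chain X → Y → Z, we have I(X;Y) ≥ I(X;Z).

Here Z = f(Y) is a deterministic function of Y, forming X → Y → Z.

Original I(X;Y) = 0.0157 bits

After applying f:
P(X,Z) where Z=f(Y):
- P(X,Z=0) = P(X,Y=1)
- P(X,Z=1) = P(X,Y=0) + P(X,Y=2)

I(X;Z) = I(X;f(Y)) = 0.0032 bits

Verification: 0.0157 ≥ 0.0032 ✓

Information cannot be created by processing; the function f can only lose information about X.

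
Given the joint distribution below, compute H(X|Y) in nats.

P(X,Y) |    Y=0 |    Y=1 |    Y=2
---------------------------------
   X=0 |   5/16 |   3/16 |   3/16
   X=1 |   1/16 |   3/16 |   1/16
0.5695 nats

Using the chain rule: H(X|Y) = H(X,Y) - H(Y)

First, compute H(X,Y) = 1.6517 nats

Marginal P(Y) = (3/8, 3/8, 1/4)
H(Y) = 1.0822 nats

H(X|Y) = H(X,Y) - H(Y) = 1.6517 - 1.0822 = 0.5695 nats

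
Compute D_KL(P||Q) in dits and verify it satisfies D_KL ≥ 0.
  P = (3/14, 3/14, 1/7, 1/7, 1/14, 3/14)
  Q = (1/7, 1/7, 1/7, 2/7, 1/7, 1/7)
0.0487 dits

KL divergence satisfies the Gibbs inequality: D_KL(P||Q) ≥ 0 for all distributions P, Q.

D_KL(P||Q) = Σ p(x) log(p(x)/q(x))
Term by term:
  x=0: 3/14 × log_10[(3/14)/(1/7)] = 0.0377
  x=1: 3/14 × log_10[(3/14)/(1/7)] = 0.0377
  x=2: 1/7 × log_10[(1/7)/(1/7)] = 0.0000
  x=3: 1/7 × log_10[(1/7)/(2/7)] = -0.0430
  x=4: 1/14 × log_10[(1/14)/(1/7)] = -0.0215
  x=5: 3/14 × log_10[(3/14)/(1/7)] = 0.0377
D_KL(P||Q) = 0.0487 dits

D_KL(P||Q) = 0.0487 ≥ 0 ✓

This non-negativity is a fundamental property: relative entropy cannot be negative because it measures how different Q is from P.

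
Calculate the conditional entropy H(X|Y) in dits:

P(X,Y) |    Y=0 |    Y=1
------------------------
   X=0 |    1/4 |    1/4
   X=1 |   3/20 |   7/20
0.2919 dits

Using the chain rule: H(X|Y) = H(X,Y) - H(Y)

First, compute H(X,Y) = 0.5842 dits

Marginal P(Y) = (2/5, 3/5)
H(Y) = 0.2923 dits

H(X|Y) = H(X,Y) - H(Y) = 0.5842 - 0.2923 = 0.2919 dits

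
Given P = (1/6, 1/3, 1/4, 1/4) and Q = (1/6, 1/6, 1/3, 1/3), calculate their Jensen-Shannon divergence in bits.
0.0290 bits

Jensen-Shannon divergence is:
JSD(P||Q) = 0.5 × D_KL(P||M) + 0.5 × D_KL(Q||M)
where M = 0.5 × (P + Q) is the mixture distribution.

M = 0.5 × (1/6, 1/3, 1/4, 1/4) + 0.5 × (1/6, 1/6, 1/3, 1/3) = (1/6, 1/4, 7/24, 7/24)

D_KL(P||M) = 0.0271 bits
D_KL(Q||M) = 0.0309 bits

JSD(P||Q) = 0.5 × 0.0271 + 0.5 × 0.0309 = 0.0290 bits

Unlike KL divergence, JSD is symmetric and bounded: 0 ≤ JSD ≤ log(2).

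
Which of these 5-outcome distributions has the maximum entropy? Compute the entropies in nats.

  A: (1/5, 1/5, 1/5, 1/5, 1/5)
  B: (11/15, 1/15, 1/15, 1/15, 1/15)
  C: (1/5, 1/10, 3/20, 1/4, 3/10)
A

For a discrete distribution over n outcomes, entropy is maximized by the uniform distribution.

Computing entropies:
H(A) = 1.6094 nats
H(B) = 0.9496 nats
H(C) = 1.5445 nats

The uniform distribution (where all probabilities equal 1/5) achieves the maximum entropy of log_e(5) = 1.6094 nats.

Distribution A has the highest entropy.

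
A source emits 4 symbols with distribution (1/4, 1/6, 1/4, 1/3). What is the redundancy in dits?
0.0123 dits

Redundancy measures how far a source is from maximum entropy:
R = H_max - H(X)

Maximum entropy for 4 symbols: H_max = log_10(4) = 0.6021 dits
Actual entropy: H(X) = 0.5898 dits
Redundancy: R = 0.6021 - 0.5898 = 0.0123 dits

This redundancy represents potential for compression: the source could be compressed by 0.0123 dits per symbol.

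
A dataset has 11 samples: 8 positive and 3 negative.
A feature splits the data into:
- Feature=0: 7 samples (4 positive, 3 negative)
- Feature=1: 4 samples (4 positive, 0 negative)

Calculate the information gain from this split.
0.2184 bits

Information Gain = H(Y) - H(Y|Feature)

Before split:
P(positive) = 8/11 = 0.7273
H(Y) = 0.8454 bits

After split:
Feature=0: H = 0.9852 bits (weight = 7/11)
Feature=1: H = 0.0000 bits (weight = 4/11)
H(Y|Feature) = (7/11)×0.9852 + (4/11)×0.0000 = 0.6270 bits

Information Gain = 0.8454 - 0.6270 = 0.2184 bits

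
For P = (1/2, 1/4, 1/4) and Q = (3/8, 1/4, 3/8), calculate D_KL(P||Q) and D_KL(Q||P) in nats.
D_KL(P||Q) = 0.0425, D_KL(Q||P) = 0.0442

KL divergence is not symmetric: D_KL(P||Q) ≠ D_KL(Q||P) in general.

D_KL(P||Q) = 0.0425 nats
D_KL(Q||P) = 0.0442 nats

No, they are not equal!

This asymmetry is why KL divergence is not a true distance metric.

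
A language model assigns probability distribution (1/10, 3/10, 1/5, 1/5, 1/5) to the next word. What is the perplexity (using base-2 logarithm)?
4.7451

Perplexity is 2^H (or exp(H) for natural log).

First, H = -Σ p log p = 2.2464 bits
Perplexity = 2^2.2464 = 4.7451

Interpretation: The model's uncertainty is equivalent to choosing uniformly among 4.7 options.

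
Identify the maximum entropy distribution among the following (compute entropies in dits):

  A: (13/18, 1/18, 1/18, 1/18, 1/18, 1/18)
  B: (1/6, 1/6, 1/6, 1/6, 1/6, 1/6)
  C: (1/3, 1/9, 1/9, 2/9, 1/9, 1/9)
B

For a discrete distribution over n outcomes, entropy is maximized by the uniform distribution.

Computing entropies:
H(A) = 0.4508 dits
H(B) = 0.7782 dits
H(C) = 0.7283 dits

The uniform distribution (where all probabilities equal 1/6) achieves the maximum entropy of log_10(6) = 0.7782 dits.

Distribution B has the highest entropy.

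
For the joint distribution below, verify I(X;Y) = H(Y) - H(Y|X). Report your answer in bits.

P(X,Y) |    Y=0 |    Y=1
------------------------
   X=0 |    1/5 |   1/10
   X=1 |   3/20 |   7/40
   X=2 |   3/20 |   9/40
I(X;Y) = 0.0368 bits

Mutual information has multiple equivalent forms:
- I(X;Y) = H(X) - H(X|Y)
- I(X;Y) = H(Y) - H(Y|X)
- I(X;Y) = H(X) + H(Y) - H(X,Y)

Computing all quantities:
H(X) = 1.5787, H(Y) = 1.0000, H(X,Y) = 2.5419
H(X|Y) = 1.5419, H(Y|X) = 0.9632

Verification:
H(X) - H(X|Y) = 1.5787 - 1.5419 = 0.0368
H(Y) - H(Y|X) = 1.0000 - 0.9632 = 0.0368
H(X) + H(Y) - H(X,Y) = 1.5787 + 1.0000 - 2.5419 = 0.0368

All forms give I(X;Y) = 0.0368 bits. ✓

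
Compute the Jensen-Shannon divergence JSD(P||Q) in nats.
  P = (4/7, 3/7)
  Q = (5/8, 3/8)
0.0015 nats

Jensen-Shannon divergence is:
JSD(P||Q) = 0.5 × D_KL(P||M) + 0.5 × D_KL(Q||M)
where M = 0.5 × (P + Q) is the mixture distribution.

M = 0.5 × (4/7, 3/7) + 0.5 × (5/8, 3/8) = (0.598214, 0.401786)

D_KL(P||M) = 0.0015 nats
D_KL(Q||M) = 0.0015 nats

JSD(P||Q) = 0.5 × 0.0015 + 0.5 × 0.0015 = 0.0015 nats

Unlike KL divergence, JSD is symmetric and bounded: 0 ≤ JSD ≤ log(2).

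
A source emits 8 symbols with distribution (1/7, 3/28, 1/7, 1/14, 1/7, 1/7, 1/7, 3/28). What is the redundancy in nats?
0.0224 nats

Redundancy measures how far a source is from maximum entropy:
R = H_max - H(X)

Maximum entropy for 8 symbols: H_max = log_e(8) = 2.0794 nats
Actual entropy: H(X) = 2.0571 nats
Redundancy: R = 2.0794 - 2.0571 = 0.0224 nats

This redundancy represents potential for compression: the source could be compressed by 0.0224 nats per symbol.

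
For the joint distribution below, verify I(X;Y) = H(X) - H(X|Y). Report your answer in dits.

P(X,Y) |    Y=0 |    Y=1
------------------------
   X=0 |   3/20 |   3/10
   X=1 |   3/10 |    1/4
I(X;Y) = 0.0099 dits

Mutual information has multiple equivalent forms:
- I(X;Y) = H(X) - H(X|Y)
- I(X;Y) = H(Y) - H(Y|X)
- I(X;Y) = H(X) + H(Y) - H(X,Y)

Computing all quantities:
H(X) = 0.2989, H(Y) = 0.2989, H(X,Y) = 0.5878
H(X|Y) = 0.2890, H(Y|X) = 0.2890

Verification:
H(X) - H(X|Y) = 0.2989 - 0.2890 = 0.0099
H(Y) - H(Y|X) = 0.2989 - 0.2890 = 0.0099
H(X) + H(Y) - H(X,Y) = 0.2989 + 0.2989 - 0.5878 = 0.0099

All forms give I(X;Y) = 0.0099 dits. ✓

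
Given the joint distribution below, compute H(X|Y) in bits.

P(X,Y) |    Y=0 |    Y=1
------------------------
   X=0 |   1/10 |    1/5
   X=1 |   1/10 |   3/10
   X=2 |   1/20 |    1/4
1.5547 bits

Using the chain rule: H(X|Y) = H(X,Y) - H(Y)

First, compute H(X,Y) = 2.3660 bits

Marginal P(Y) = (1/4, 3/4)
H(Y) = 0.8113 bits

H(X|Y) = H(X,Y) - H(Y) = 2.3660 - 0.8113 = 1.5547 bits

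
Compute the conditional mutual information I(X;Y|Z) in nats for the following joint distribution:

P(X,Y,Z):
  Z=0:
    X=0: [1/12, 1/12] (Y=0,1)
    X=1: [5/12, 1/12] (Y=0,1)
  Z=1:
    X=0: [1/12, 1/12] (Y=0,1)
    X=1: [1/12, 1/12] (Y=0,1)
0.0341 nats

Conditional mutual information: I(X;Y|Z) = H(X|Z) + H(Y|Z) - H(X,Y|Z)

H(Z) = 0.6365
H(X,Z) = 1.2425 → H(X|Z) = 0.6059
H(Y,Z) = 1.2425 → H(Y|Z) = 0.6059
H(X,Y,Z) = 1.8143 → H(X,Y|Z) = 1.1778

I(X;Y|Z) = 0.6059 + 0.6059 - 1.1778 = 0.0341 nats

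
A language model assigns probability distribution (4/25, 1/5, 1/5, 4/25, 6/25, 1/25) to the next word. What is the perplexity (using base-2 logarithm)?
5.4820

Perplexity is 2^H (or exp(H) for natural log).

First, H = -Σ p log p = 2.4547 bits
Perplexity = 2^2.4547 = 5.4820

Interpretation: The model's uncertainty is equivalent to choosing uniformly among 5.5 options.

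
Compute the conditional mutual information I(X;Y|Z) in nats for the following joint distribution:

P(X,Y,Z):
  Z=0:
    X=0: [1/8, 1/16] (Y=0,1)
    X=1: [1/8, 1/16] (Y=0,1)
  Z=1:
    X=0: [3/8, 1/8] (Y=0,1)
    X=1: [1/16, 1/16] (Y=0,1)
0.0140 nats

Conditional mutual information: I(X;Y|Z) = H(X|Z) + H(Y|Z) - H(X,Y|Z)

H(Z) = 0.6616
H(X,Z) = 1.2342 → H(X|Z) = 0.5727
H(Y,Z) = 1.2820 → H(Y|Z) = 0.6205
H(X,Y,Z) = 1.8407 → H(X,Y|Z) = 1.1792

I(X;Y|Z) = 0.5727 + 0.6205 - 1.1792 = 0.0140 nats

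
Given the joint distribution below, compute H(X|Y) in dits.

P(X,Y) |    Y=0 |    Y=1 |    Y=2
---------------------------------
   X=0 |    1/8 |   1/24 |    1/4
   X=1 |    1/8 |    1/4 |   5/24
0.2644 dits

Using the chain rule: H(X|Y) = H(X,Y) - H(Y)

First, compute H(X,Y) = 0.7262 dits

Marginal P(Y) = (1/4, 7/24, 11/24)
H(Y) = 0.4619 dits

H(X|Y) = H(X,Y) - H(Y) = 0.7262 - 0.4619 = 0.2644 dits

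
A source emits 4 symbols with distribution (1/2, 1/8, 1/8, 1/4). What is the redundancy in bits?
0.2500 bits

Redundancy measures how far a source is from maximum entropy:
R = H_max - H(X)

Maximum entropy for 4 symbols: H_max = log_2(4) = 2.0000 bits
Actual entropy: H(X) = 1.7500 bits
Redundancy: R = 2.0000 - 1.7500 = 0.2500 bits

This redundancy represents potential for compression: the source could be compressed by 0.2500 bits per symbol.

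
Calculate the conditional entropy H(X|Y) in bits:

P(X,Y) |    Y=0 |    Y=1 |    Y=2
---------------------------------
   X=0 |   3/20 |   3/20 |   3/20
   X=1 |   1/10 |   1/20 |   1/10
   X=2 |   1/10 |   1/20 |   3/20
1.5121 bits

Using the chain rule: H(X|Y) = H(X,Y) - H(Y)

First, compute H(X,Y) = 3.0710 bits

Marginal P(Y) = (7/20, 1/4, 2/5)
H(Y) = 1.5589 bits

H(X|Y) = H(X,Y) - H(Y) = 3.0710 - 1.5589 = 1.5121 bits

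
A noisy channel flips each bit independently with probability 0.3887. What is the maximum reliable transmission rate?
0.0360 bits

For a binary symmetric channel (BSC) with error probability p:
Capacity C = 1 - H(p) bits per symbol

where H(p) = -p log₂(p) - (1-p) log₂(1-p) is the binary entropy function.

H(0.3887) = 0.9640 bits
C = 1 - 0.9640 = 0.0360 bits per symbol

This means we can reliably transmit up to 0.0360 bits of information per channel use.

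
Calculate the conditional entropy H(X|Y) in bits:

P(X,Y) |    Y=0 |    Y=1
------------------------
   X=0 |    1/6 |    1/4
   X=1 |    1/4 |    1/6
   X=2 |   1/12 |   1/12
1.4591 bits

Using the chain rule: H(X|Y) = H(X,Y) - H(Y)

First, compute H(X,Y) = 2.4591 bits

Marginal P(Y) = (1/2, 1/2)
H(Y) = 1.0000 bits

H(X|Y) = H(X,Y) - H(Y) = 2.4591 - 1.0000 = 1.4591 bits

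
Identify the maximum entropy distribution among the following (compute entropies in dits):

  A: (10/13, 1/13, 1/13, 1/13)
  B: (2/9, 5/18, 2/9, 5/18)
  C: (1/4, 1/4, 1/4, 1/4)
C

For a discrete distribution over n outcomes, entropy is maximized by the uniform distribution.

Computing entropies:
H(A) = 0.3447 dits
H(B) = 0.5994 dits
H(C) = 0.6021 dits

The uniform distribution (where all probabilities equal 1/4) achieves the maximum entropy of log_10(4) = 0.6021 dits.

Distribution C has the highest entropy.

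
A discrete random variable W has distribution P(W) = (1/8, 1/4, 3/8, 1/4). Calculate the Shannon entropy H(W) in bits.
1.9056 bits

Shannon entropy is H(X) = -Σ p(x) log p(x).

For P = (1/8, 1/4, 3/8, 1/4):
H = -1/8 × log_2(1/8) -1/4 × log_2(1/4) -3/8 × log_2(3/8) -1/4 × log_2(1/4)
H = 1.9056 bits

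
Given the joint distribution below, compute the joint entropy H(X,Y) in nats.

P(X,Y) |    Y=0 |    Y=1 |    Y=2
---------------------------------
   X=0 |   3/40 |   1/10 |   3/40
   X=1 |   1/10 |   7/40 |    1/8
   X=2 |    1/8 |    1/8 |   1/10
2.1641 nats

Joint entropy is H(X,Y) = -Σ_{x,y} p(x,y) log p(x,y).

Summing over all non-zero entries:
H(X,Y) = -[3/40·log_e(3/40) + 1/10·log_e(1/10) + 3/40·log_e(3/40) + 1/10·log_e(1/10) + 7/40·log_e(7/40) + 1/8·log_e(1/8) + 1/8·log_e(1/8) + 1/8·log_e(1/8) + 1/10·log_e(1/10)]
H(X,Y) = 2.1641 nats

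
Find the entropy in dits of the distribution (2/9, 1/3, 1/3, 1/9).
0.5693 dits

Shannon entropy is H(X) = -Σ p(x) log p(x).

For P = (2/9, 1/3, 1/3, 1/9):
H = -2/9 × log_10(2/9) -1/3 × log_10(1/3) -1/3 × log_10(1/3) -1/9 × log_10(1/9)
H = 0.5693 dits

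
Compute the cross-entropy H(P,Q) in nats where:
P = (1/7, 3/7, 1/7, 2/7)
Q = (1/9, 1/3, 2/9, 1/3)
1.3135 nats

Cross-entropy: H(P,Q) = -Σ p(x) log q(x)

Alternatively: H(P,Q) = H(P) + D_KL(P||Q)
H(P) = 1.2770 nats
D_KL(P||Q) = 0.0364 nats

H(P,Q) = 1.2770 + 0.0364 = 1.3135 nats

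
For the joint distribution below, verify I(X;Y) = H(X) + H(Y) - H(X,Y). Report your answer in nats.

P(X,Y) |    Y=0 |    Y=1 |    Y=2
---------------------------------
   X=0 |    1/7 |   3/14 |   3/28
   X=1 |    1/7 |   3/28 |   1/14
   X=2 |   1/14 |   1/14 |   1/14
I(X;Y) = 0.0138 nats

Mutual information has multiple equivalent forms:
- I(X;Y) = H(X) - H(X|Y)
- I(X;Y) = H(Y) - H(Y|X)
- I(X;Y) = H(X) + H(Y) - H(X,Y)

Computing all quantities:
H(X) = 1.0511, H(Y) = 1.0813, H(X,Y) = 2.1187
H(X|Y) = 1.0374, H(Y|X) = 1.0676

Verification:
H(X) - H(X|Y) = 1.0511 - 1.0374 = 0.0138
H(Y) - H(Y|X) = 1.0813 - 1.0676 = 0.0138
H(X) + H(Y) - H(X,Y) = 1.0511 + 1.0813 - 2.1187 = 0.0138

All forms give I(X;Y) = 0.0138 nats. ✓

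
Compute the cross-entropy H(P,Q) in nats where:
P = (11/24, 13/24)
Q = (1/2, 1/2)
0.6931 nats

Cross-entropy: H(P,Q) = -Σ p(x) log q(x)

Alternatively: H(P,Q) = H(P) + D_KL(P||Q)
H(P) = 0.6897 nats
D_KL(P||Q) = 0.0035 nats

H(P,Q) = 0.6897 + 0.0035 = 0.6931 nats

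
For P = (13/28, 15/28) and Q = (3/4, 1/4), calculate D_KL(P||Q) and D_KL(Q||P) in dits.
D_KL(P||Q) = 0.0806, D_KL(Q||P) = 0.0735

KL divergence is not symmetric: D_KL(P||Q) ≠ D_KL(Q||P) in general.

D_KL(P||Q) = 0.0806 dits
D_KL(Q||P) = 0.0735 dits

No, they are not equal!

This asymmetry is why KL divergence is not a true distance metric.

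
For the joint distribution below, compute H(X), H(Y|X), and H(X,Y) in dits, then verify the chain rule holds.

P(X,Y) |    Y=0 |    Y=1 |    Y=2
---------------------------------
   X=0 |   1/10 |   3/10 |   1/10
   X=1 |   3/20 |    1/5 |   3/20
H(X,Y) = 0.7438, H(X) = 0.3010, H(Y|X) = 0.4428 (all in dits)

Chain rule: H(X,Y) = H(X) + H(Y|X)

Left side — joint entropy directly:
H(X,Y) = -Σ p(x,y) log p(x,y) = 0.7438 dits

Right side — compute H(Y|X) from the conditional distributions:
P(X) = (1/2, 1/2), so H(X) = 0.3010 dits
H(Y|X) = Σ_x P(X=x) · H(Y|X=x):
  P(Y|X=0) = (1/5, 3/5, 1/5), H(Y|X=0) = 0.4127, weight P(X=0) = 1/2
  P(Y|X=1) = (3/10, 2/5, 3/10), H(Y|X=1) = 0.4729, weight P(X=1) = 1/2
H(Y|X) = 0.4428 dits

H(X) + H(Y|X) = 0.3010 + 0.4428 = 0.7438 dits

Both sides equal 0.7438 dits. ✓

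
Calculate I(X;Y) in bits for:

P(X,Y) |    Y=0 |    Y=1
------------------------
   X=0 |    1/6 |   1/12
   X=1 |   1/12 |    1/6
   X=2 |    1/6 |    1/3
0.0616 bits

Mutual information: I(X;Y) = H(X) + H(Y) - H(X,Y)

Marginals:
P(X) = (1/4, 1/4, 1/2), H(X) = 1.5000 bits
P(Y) = (5/12, 7/12), H(Y) = 0.9799 bits

Joint entropy: H(X,Y) = 2.4183 bits

I(X;Y) = 1.5000 + 0.9799 - 2.4183 = 0.0616 bits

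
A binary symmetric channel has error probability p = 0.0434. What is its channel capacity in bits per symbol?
0.7423 bits

For a binary symmetric channel (BSC) with error probability p:
Capacity C = 1 - H(p) bits per symbol

where H(p) = -p log₂(p) - (1-p) log₂(1-p) is the binary entropy function.

H(0.0434) = 0.2577 bits
C = 1 - 0.2577 = 0.7423 bits per symbol

This means we can reliably transmit up to 0.7423 bits of information per channel use.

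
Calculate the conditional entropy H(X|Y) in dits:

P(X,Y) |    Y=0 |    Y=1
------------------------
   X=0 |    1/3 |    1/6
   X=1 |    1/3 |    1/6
0.3010 dits

Using the chain rule: H(X|Y) = H(X,Y) - H(Y)

First, compute H(X,Y) = 0.5775 dits

Marginal P(Y) = (2/3, 1/3)
H(Y) = 0.2764 dits

H(X|Y) = H(X,Y) - H(Y) = 0.5775 - 0.2764 = 0.3010 dits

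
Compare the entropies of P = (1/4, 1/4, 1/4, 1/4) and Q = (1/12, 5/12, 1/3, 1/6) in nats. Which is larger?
P

Computing entropies in nats:
H(P) = 1.3863
H(Q) = 1.2367

Distribution P has higher entropy.

Intuition: The distribution closer to uniform (more spread out) has higher entropy.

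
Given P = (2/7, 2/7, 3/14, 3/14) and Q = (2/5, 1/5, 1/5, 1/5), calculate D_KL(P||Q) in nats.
0.0353 nats

KL divergence: D_KL(P||Q) = Σ p(x) log(p(x)/q(x))

Computing term by term:
  x=0: 2/7 × log_e[(2/7)/(2/5)] = 2/7 × -0.3365 = -0.0961
  x=1: 2/7 × log_e[(2/7)/(1/5)] = 2/7 × 0.3567 = 0.1019
  x=2: 3/14 × log_e[(3/14)/(1/5)] = 3/14 × 0.0690 = 0.0148
  x=3: 3/14 × log_e[(3/14)/(1/5)] = 3/14 × 0.0690 = 0.0148

D_KL(P||Q) = 0.0353 nats

Note: KL divergence is always non-negative and equals 0 iff P = Q.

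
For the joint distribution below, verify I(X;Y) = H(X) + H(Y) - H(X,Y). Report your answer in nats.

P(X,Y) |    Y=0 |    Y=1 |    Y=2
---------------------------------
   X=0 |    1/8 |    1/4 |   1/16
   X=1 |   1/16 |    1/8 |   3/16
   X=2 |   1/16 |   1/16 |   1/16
I(X;Y) = 0.0683 nats

Mutual information has multiple equivalent forms:
- I(X;Y) = H(X) - H(X|Y)
- I(X;Y) = H(Y) - H(Y|X)
- I(X;Y) = H(X) + H(Y) - H(X,Y)

Computing all quantities:
H(X) = 1.0434, H(Y) = 1.0717, H(X,Y) = 2.0467
H(X|Y) = 0.9750, H(Y|X) = 1.0034

Verification:
H(X) - H(X|Y) = 1.0434 - 0.9750 = 0.0683
H(Y) - H(Y|X) = 1.0717 - 1.0034 = 0.0683
H(X) + H(Y) - H(X,Y) = 1.0434 + 1.0717 - 2.0467 = 0.0683

All forms give I(X;Y) = 0.0683 nats. ✓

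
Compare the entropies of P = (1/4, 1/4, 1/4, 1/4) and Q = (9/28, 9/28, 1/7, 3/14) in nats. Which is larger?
P

Computing entropies in nats:
H(P) = 1.3863
H(Q) = 1.3377

Distribution P has higher entropy.

Intuition: The distribution closer to uniform (more spread out) has higher entropy.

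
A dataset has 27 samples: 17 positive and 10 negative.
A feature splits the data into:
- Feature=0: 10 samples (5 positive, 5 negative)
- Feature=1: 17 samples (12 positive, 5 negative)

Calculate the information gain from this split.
0.0303 bits

Information Gain = H(Y) - H(Y|Feature)

Before split:
P(positive) = 17/27 = 0.6296
H(Y) = 0.9510 bits

After split:
Feature=0: H = 1.0000 bits (weight = 10/27)
Feature=1: H = 0.8740 bits (weight = 17/27)
H(Y|Feature) = (10/27)×1.0000 + (17/27)×0.8740 = 0.9207 bits

Information Gain = 0.9510 - 0.9207 = 0.0303 bits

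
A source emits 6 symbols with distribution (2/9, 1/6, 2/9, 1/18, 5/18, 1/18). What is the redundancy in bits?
0.2131 bits

Redundancy measures how far a source is from maximum entropy:
R = H_max - H(X)

Maximum entropy for 6 symbols: H_max = log_2(6) = 2.5850 bits
Actual entropy: H(X) = 2.3719 bits
Redundancy: R = 2.5850 - 2.3719 = 0.2131 bits

This redundancy represents potential for compression: the source could be compressed by 0.2131 bits per symbol.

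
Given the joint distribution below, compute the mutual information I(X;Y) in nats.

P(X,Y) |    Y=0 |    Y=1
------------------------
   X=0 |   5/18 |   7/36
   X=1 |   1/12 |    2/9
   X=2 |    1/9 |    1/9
0.0386 nats

Mutual information: I(X;Y) = H(X) + H(Y) - H(X,Y)

Marginals:
P(X) = (17/36, 11/36, 2/9), H(X) = 1.0508 nats
P(Y) = (17/36, 19/36), H(Y) = 0.6916 nats

Joint entropy: H(X,Y) = 1.7038 nats

I(X;Y) = 1.0508 + 0.6916 - 1.7038 = 0.0386 nats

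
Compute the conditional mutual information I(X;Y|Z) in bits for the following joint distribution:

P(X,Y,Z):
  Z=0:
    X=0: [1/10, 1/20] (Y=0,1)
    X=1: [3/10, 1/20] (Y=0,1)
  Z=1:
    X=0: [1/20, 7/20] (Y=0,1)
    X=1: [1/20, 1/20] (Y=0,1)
0.0597 bits

Conditional mutual information: I(X;Y|Z) = H(X|Z) + H(Y|Z) - H(X,Y|Z)

H(Z) = 1.0000
H(X,Z) = 1.8016 → H(X|Z) = 0.8016
H(Y,Z) = 1.7219 → H(Y|Z) = 0.7219
H(X,Y,Z) = 2.4639 → H(X,Y|Z) = 1.4639

I(X;Y|Z) = 0.8016 + 0.7219 - 1.4639 = 0.0597 bits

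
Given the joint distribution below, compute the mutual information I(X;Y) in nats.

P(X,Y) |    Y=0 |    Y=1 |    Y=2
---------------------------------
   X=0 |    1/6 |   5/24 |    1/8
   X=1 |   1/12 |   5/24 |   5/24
0.0247 nats

Mutual information: I(X;Y) = H(X) + H(Y) - H(X,Y)

Marginals:
P(X) = (1/2, 1/2), H(X) = 0.6931 nats
P(Y) = (1/4, 5/12, 1/3), H(Y) = 1.0776 nats

Joint entropy: H(X,Y) = 1.7460 nats

I(X;Y) = 0.6931 + 1.0776 - 1.7460 = 0.0247 nats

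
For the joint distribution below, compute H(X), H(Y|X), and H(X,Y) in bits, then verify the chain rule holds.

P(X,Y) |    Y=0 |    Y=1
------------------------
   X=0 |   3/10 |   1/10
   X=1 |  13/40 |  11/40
H(X,Y) = 1.8925, H(X) = 0.9710, H(Y|X) = 0.9215 (all in bits)

Chain rule: H(X,Y) = H(X) + H(Y|X)

Left side — joint entropy directly:
H(X,Y) = -Σ p(x,y) log p(x,y) = 1.8925 bits

Right side — compute H(Y|X) from the conditional distributions:
P(X) = (2/5, 3/5), so H(X) = 0.9710 bits
H(Y|X) = Σ_x P(X=x) · H(Y|X=x):
  P(Y|X=0) = (3/4, 1/4), H(Y|X=0) = 0.8113, weight P(X=0) = 2/5
  P(Y|X=1) = (13/24, 11/24), H(Y|X=1) = 0.9950, weight P(X=1) = 3/5
H(Y|X) = 0.9215 bits

H(X) + H(Y|X) = 0.9710 + 0.9215 = 1.8925 bits

Both sides equal 1.8925 bits. ✓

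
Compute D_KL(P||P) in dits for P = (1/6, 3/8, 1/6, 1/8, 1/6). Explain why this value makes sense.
0.0000 dits

KL divergence satisfies the Gibbs inequality: D_KL(P||Q) ≥ 0 for all distributions P, Q.

D_KL(P||Q) = Σ p(x) log(p(x)/q(x))
Each term is p(x) × log_10(p(x)/p(x)) = p(x) × log_10(1) = 0, so the sum is 0.
D_KL(P||Q) = 0.0000 dits

When P = Q, the KL divergence is exactly 0, as there is no 'divergence' between identical distributions.

This non-negativity is a fundamental property: relative entropy cannot be negative because it measures how different Q is from P.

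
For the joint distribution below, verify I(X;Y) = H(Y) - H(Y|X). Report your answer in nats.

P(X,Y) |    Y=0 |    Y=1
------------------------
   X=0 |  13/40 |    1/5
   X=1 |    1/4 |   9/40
I(X;Y) = 0.0044 nats

Mutual information has multiple equivalent forms:
- I(X;Y) = H(X) - H(X|Y)
- I(X;Y) = H(Y) - H(Y|X)
- I(X;Y) = H(X) + H(Y) - H(X,Y)

Computing all quantities:
H(X) = 0.6919, H(Y) = 0.6819, H(X,Y) = 1.3694
H(X|Y) = 0.6875, H(Y|X) = 0.6775

Verification:
H(X) - H(X|Y) = 0.6919 - 0.6875 = 0.0044
H(Y) - H(Y|X) = 0.6819 - 0.6775 = 0.0044
H(X) + H(Y) - H(X,Y) = 0.6919 + 0.6819 - 1.3694 = 0.0044

All forms give I(X;Y) = 0.0044 nats. ✓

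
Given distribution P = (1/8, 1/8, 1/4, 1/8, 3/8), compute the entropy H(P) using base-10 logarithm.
0.6489 dits

Shannon entropy is H(X) = -Σ p(x) log p(x).

For P = (1/8, 1/8, 1/4, 1/8, 3/8):
H = -1/8 × log_10(1/8) -1/8 × log_10(1/8) -1/4 × log_10(1/4) -1/8 × log_10(1/8) -3/8 × log_10(3/8)
H = 0.6489 dits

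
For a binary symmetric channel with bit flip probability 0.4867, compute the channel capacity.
0.0005 bits

For a binary symmetric channel (BSC) with error probability p:
Capacity C = 1 - H(p) bits per symbol

where H(p) = -p log₂(p) - (1-p) log₂(1-p) is the binary entropy function.

H(0.4867) = 0.9995 bits
C = 1 - 0.9995 = 0.0005 bits per symbol

This means we can reliably transmit up to 0.0005 bits of information per channel use.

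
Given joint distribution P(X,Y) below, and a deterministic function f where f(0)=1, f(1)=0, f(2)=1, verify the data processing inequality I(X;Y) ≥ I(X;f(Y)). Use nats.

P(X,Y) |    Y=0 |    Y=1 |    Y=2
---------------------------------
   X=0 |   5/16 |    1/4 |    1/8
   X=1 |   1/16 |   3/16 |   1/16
I(X;Y) = 0.0340, I(X;f(Y)) = 0.0244, inequality holds: 0.0340 ≥ 0.0244

Data Processing Inequality: For any Markov chain X → Y → Z, we have I(X;Y) ≥ I(X;Z).

Here Z = f(Y) is a deterministic function of Y, forming X → Y → Z.

Original I(X;Y) = 0.0340 nats

After applying f:
P(X,Z) where Z=f(Y):
- P(X,Z=0) = P(X,Y=1)
- P(X,Z=1) = P(X,Y=0) + P(X,Y=2)

I(X;Z) = I(X;f(Y)) = 0.0244 nats

Verification: 0.0340 ≥ 0.0244 ✓

Information cannot be created by processing; the function f can only lose information about X.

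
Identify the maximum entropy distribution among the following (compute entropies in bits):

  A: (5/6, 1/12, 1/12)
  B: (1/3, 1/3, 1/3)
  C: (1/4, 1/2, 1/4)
B

For a discrete distribution over n outcomes, entropy is maximized by the uniform distribution.

Computing entropies:
H(A) = 0.8167 bits
H(B) = 1.5850 bits
H(C) = 1.5000 bits

The uniform distribution (where all probabilities equal 1/3) achieves the maximum entropy of log_2(3) = 1.5850 bits.

Distribution B has the highest entropy.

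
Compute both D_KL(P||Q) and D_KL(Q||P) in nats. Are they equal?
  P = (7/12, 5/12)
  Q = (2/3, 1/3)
D_KL(P||Q) = 0.0151, D_KL(Q||P) = 0.0146

KL divergence is not symmetric: D_KL(P||Q) ≠ D_KL(Q||P) in general.

D_KL(P||Q) = 0.0151 nats
D_KL(Q||P) = 0.0146 nats

No, they are not equal!

This asymmetry is why KL divergence is not a true distance metric.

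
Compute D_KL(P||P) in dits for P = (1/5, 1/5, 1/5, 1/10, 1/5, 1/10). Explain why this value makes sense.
0.0000 dits

KL divergence satisfies the Gibbs inequality: D_KL(P||Q) ≥ 0 for all distributions P, Q.

D_KL(P||Q) = Σ p(x) log(p(x)/q(x))
Each term is p(x) × log_10(p(x)/p(x)) = p(x) × log_10(1) = 0, so the sum is 0.
D_KL(P||Q) = 0.0000 dits

When P = Q, the KL divergence is exactly 0, as there is no 'divergence' between identical distributions.

This non-negativity is a fundamental property: relative entropy cannot be negative because it measures how different Q is from P.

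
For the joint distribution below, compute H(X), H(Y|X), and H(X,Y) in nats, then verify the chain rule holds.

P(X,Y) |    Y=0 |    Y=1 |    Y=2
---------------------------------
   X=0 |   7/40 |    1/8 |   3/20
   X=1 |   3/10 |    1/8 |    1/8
H(X,Y) = 1.7306, H(X) = 0.6881, H(Y|X) = 1.0424 (all in nats)

Chain rule: H(X,Y) = H(X) + H(Y|X)

Left side — joint entropy directly:
H(X,Y) = -Σ p(x,y) log p(x,y) = 1.7306 nats

Right side — compute H(Y|X) from the conditional distributions:
P(X) = (9/20, 11/20), so H(X) = 0.6881 nats
H(Y|X) = Σ_x P(X=x) · H(Y|X=x):
  P(Y|X=0) = (7/18, 5/18, 1/3), H(Y|X=0) = 1.0893, weight P(X=0) = 9/20
  P(Y|X=1) = (6/11, 5/22, 5/22), H(Y|X=1) = 1.0041, weight P(X=1) = 11/20
H(Y|X) = 1.0424 nats

H(X) + H(Y|X) = 0.6881 + 1.0424 = 1.7306 nats

Both sides equal 1.7306 nats. ✓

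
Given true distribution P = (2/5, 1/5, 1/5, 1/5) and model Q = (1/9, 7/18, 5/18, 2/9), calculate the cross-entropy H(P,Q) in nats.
1.6248 nats

Cross-entropy: H(P,Q) = -Σ p(x) log q(x)

Alternatively: H(P,Q) = H(P) + D_KL(P||Q)
H(P) = 1.3322 nats
D_KL(P||Q) = 0.2926 nats

H(P,Q) = 1.3322 + 0.2926 = 1.6248 nats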